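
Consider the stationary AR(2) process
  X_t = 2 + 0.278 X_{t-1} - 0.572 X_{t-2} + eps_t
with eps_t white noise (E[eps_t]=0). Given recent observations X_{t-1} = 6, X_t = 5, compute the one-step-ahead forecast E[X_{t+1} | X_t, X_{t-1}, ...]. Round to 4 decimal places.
E[X_{t+1} \mid \mathcal F_t] = -0.0420

For an AR(p) model X_t = c + sum_i phi_i X_{t-i} + eps_t, the
one-step-ahead conditional mean is
  E[X_{t+1} | X_t, ...] = c + sum_i phi_i X_{t+1-i}.
Substitute known values:
  E[X_{t+1} | ...] = 2 + (0.278) * (5) + (-0.572) * (6)
                   = -0.0420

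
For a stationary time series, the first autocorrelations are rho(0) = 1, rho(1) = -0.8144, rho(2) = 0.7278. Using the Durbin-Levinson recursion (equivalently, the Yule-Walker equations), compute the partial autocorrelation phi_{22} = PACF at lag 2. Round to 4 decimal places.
\phi_{22} = 0.1917

The PACF at lag k is phi_{kk}, the last component of the solution
to the Yule-Walker system G_k phi = r_k where
  (G_k)_{ij} = rho(|i - j|), (r_k)_i = rho(i), i,j = 1..k.
Equivalently, Durbin-Levinson gives phi_{kk} iteratively:
  phi_{11} = rho(1)
  phi_{kk} = [rho(k) - sum_{j=1..k-1} phi_{k-1,j} rho(k-j)]
            / [1 - sum_{j=1..k-1} phi_{k-1,j} rho(j)],
  phi_{k,j} = phi_{k-1,j} - phi_{kk} phi_{k-1,k-j},  j = 1..k-1.
Step k = 1:
  phi_11 = rho(1) = -0.8144.
Step k = 2:
  phi_22 = [rho(2) - phi_11 rho(1)] / [1 - phi_11 rho(1)] = [0.7278 - (-0.8144)(-0.8144)] / [1 - (-0.8144)(-0.8144)]
         = 0.06455264 / 0.33675264 = 0.1917.
Therefore phi_{22} = 0.1917.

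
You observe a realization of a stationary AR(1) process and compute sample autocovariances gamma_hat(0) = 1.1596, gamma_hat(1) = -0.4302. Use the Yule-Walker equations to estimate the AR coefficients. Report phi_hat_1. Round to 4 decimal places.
\hat\phi_{1} = -0.3710

The Yule-Walker equations for an AR(p) process read, in matrix form,
  Gamma_p phi = r_p,   with   (Gamma_p)_{ij} = gamma(|i - j|),
                       (r_p)_i = gamma(i),   i,j = 1..p.
Substitute the sample gammas (Toeplitz matrix and right-hand side of size 1):
  Gamma_p = [[1.1596]]
  r_p     = [-0.4302]
With p = 1 this is the single equation gamma(0) phi_1 = gamma(1):
  phi_hat_1 = gamma(1) / gamma(0) = -0.4302 / 1.1596 = -0.3710.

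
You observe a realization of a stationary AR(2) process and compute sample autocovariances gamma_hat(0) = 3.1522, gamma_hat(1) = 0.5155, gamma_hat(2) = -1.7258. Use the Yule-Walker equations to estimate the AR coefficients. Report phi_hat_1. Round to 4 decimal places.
\hat\phi_{1} = 0.2600

The Yule-Walker equations for an AR(p) process read, in matrix form,
  Gamma_p phi = r_p,   with   (Gamma_p)_{ij} = gamma(|i - j|),
                       (r_p)_i = gamma(i),   i,j = 1..p.
Substitute the sample gammas (Toeplitz matrix and right-hand side of size 2):
  Gamma_p = [[3.1522, 0.5155], [0.5155, 3.1522]]
  r_p     = [0.5155, -1.7258]
Written out:
  3.1522 phi_1 + 0.5155 phi_2 = 0.5155
  0.5155 phi_1 + 3.1522 phi_2 = -1.7258
Solve by Cramer's rule:
  det = gamma(0)^2 - gamma(1)^2 = (3.1522)^2 - (0.5155)^2 = 9.93636484 - 0.26574025 = 9.67062459
  phi_hat_1 = [gamma(1) gamma(0) - gamma(1) gamma(2)] / det = [(0.5155)(3.1522) - (0.5155)(-1.7258)] / 9.67062459 = 2.514609 / 9.67062459 = 0.26
  phi_hat_2 = [gamma(0) gamma(2) - gamma(1)^2] / det = [(3.1522)(-1.7258) - (0.5155)^2] / 9.67062459 = -5.70580701 / 9.67062459 = -0.59
So phi_hat = [0.2600, -0.5900].
Therefore phi_hat_1 = 0.2600.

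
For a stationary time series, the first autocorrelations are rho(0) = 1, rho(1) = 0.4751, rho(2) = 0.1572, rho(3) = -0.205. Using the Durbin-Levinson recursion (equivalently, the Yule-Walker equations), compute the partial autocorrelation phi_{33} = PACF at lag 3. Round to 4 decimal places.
\phi_{33} = -0.3179

The PACF at lag k is phi_{kk}, the last component of the solution
to the Yule-Walker system G_k phi = r_k where
  (G_k)_{ij} = rho(|i - j|), (r_k)_i = rho(i), i,j = 1..k.
Equivalently, Durbin-Levinson gives phi_{kk} iteratively:
  phi_{11} = rho(1)
  phi_{kk} = [rho(k) - sum_{j=1..k-1} phi_{k-1,j} rho(k-j)]
            / [1 - sum_{j=1..k-1} phi_{k-1,j} rho(j)],
  phi_{k,j} = phi_{k-1,j} - phi_{kk} phi_{k-1,k-j},  j = 1..k-1.
Step k = 1:
  phi_11 = rho(1) = 0.4751.
Step k = 2:
  phi_22 = [rho(2) - phi_11 rho(1)] / [1 - phi_11 rho(1)] = [0.1572 - (0.4751)(0.4751)] / [1 - (0.4751)(0.4751)]
         = -0.06852001 / 0.77427999 = -0.088495.
  Update: phi_21 = phi_11 - phi_22 phi_11 = 0.4751 - (-0.088495)(0.4751) = 0.517144.
Step k = 3:
  phi_33 = [rho(3) - phi_21 rho(2) - phi_22 rho(1)] / [1 - phi_21 rho(1) - phi_22 rho(2)]
    numerator   = -0.205 - (0.517144)(0.1572) - (-0.088495)(0.4751) = -0.24425101
    denominator = 1 - (0.517144)(0.4751) - (-0.088495)(0.1572) = 0.7682163
  phi_33 = -0.24425101 / 0.7682163 = -0.3179.
Therefore phi_{33} = -0.3179.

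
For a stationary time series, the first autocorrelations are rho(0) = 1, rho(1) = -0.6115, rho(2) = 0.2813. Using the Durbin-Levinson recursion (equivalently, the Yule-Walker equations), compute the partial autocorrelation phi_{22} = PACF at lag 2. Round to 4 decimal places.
\phi_{22} = -0.1480

The PACF at lag k is phi_{kk}, the last component of the solution
to the Yule-Walker system G_k phi = r_k where
  (G_k)_{ij} = rho(|i - j|), (r_k)_i = rho(i), i,j = 1..k.
Equivalently, Durbin-Levinson gives phi_{kk} iteratively:
  phi_{11} = rho(1)
  phi_{kk} = [rho(k) - sum_{j=1..k-1} phi_{k-1,j} rho(k-j)]
            / [1 - sum_{j=1..k-1} phi_{k-1,j} rho(j)],
  phi_{k,j} = phi_{k-1,j} - phi_{kk} phi_{k-1,k-j},  j = 1..k-1.
Step k = 1:
  phi_11 = rho(1) = -0.6115.
Step k = 2:
  phi_22 = [rho(2) - phi_11 rho(1)] / [1 - phi_11 rho(1)] = [0.2813 - (-0.6115)(-0.6115)] / [1 - (-0.6115)(-0.6115)]
         = -0.09263225 / 0.62606775 = -0.148.
Therefore phi_{22} = -0.1480.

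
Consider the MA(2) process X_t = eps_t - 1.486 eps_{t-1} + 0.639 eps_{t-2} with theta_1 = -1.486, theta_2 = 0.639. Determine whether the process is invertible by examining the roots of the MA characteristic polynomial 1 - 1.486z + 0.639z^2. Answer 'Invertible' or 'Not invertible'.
\text{Invertible}

The MA(q) characteristic polynomial is P(z) = 1 - 1.486z + 0.639z^2.
Invertibility requires all roots to lie outside the unit circle, i.e. |z| > 1 for every root.
Set 1 + (-1.486) z + (0.639) z^2 = 0, i.e. a z^2 + b z + c = 0 with a = 0.639, b = -1.486, c = 1.
Discriminant D = b^2 - 4ac = (-1.486)^2 - 4*(0.639)*1 = 2.208196 - (2.556) = -0.347804.
D < 0, so the roots are the complex-conjugate pair z = (-b +/- i sqrt(-D)) / (2a) = 1.1628 +/- 0.4615i.
For a conjugate pair |z|^2 = z * conj(z) = (product of roots) = c/a = 1/(0.639) = 1.564945, so |z| = sqrt(1.564945) = 1.251 for both roots.
Moduli of all roots: 1.2510, 1.2510.
All moduli strictly greater than 1? Yes.
Verdict: Invertible.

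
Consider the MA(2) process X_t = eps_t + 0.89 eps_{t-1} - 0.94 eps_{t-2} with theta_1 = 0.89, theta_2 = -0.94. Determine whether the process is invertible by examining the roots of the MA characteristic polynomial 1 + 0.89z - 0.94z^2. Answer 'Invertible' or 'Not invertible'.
\text{Not invertible}

The MA(q) characteristic polynomial is P(z) = 1 + 0.89z - 0.94z^2.
Invertibility requires all roots to lie outside the unit circle, i.e. |z| > 1 for every root.
Set 1 + (0.89) z + (-0.94) z^2 = 0, i.e. a z^2 + b z + c = 0 with a = -0.94, b = 0.89, c = 1.
Discriminant D = b^2 - 4ac = (0.89)^2 - 4*(-0.94)*1 = 0.7921 - (-3.76) = 4.5521.
D >= 0, so the roots are real: z = (-b +/- sqrt(D)) / (2a) = (-0.89 +/- 2.133565) / (-1.88).
  z_1 = (-0.89 + 2.133565) / (-1.88) = -0.6615,   |z_1| = 0.6615.
  z_2 = (-0.89 - 2.133565) / (-1.88) = 1.6083,   |z_2| = 1.6083.
Moduli of all roots: 0.6615, 1.6083.
All moduli strictly greater than 1? No.
Verdict: Not invertible.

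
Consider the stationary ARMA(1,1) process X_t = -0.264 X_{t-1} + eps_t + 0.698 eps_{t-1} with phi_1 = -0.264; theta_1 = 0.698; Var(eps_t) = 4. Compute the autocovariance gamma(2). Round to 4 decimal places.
\gamma(2) = -0.4019

Multiply the model equation by X_{t-k} and take expectations. With theta_0 = psi_0 = 1 and psi_j the MA(infinity) weights, this gives
  gamma(k) - sum_i phi_i gamma(k-i) = c_k,
  c_k = sigma^2 * sum_{j=k..q} theta_j psi_{j-k}   (c_k = 0 for k > q),
using gamma(-m) = gamma(m).
psi-weights needed (psi_j = theta_j + sum_i phi_i psi_{j-i}):
  psi_1 = theta_1 + phi_1 = 0.698 + (-0.264) = 0.434
Right-hand sides:
  c_0 = sigma^2 (1 + theta_1 psi_1) = 4 * (1 + (0.698)(0.434)) = 4 * 1.302932 = 5.211728
  c_1 = sigma^2 theta_1 = 4 * (0.698) = 2.792
  c_2 = 0
Equations for k = 0 and k = 1 (AR order 1):
  gamma(0) = phi_1 gamma(1) + c_0
  gamma(1) = phi_1 gamma(0) + c_1
Substituting the second into the first: gamma(0) (1 - phi_1^2) = c_0 + phi_1 c_1, so
  gamma(0) = (c_0 + phi_1 c_1) / (1 - phi_1^2) = (5.211728 + (-0.264)(2.792)) / (1 - (-0.264)^2) = 4.47464 / 0.930304 = 4.809869.
  gamma(1) = phi_1 gamma(0) + c_1 = (-0.264)(4.809869) + (2.792) = 1.522195.
For k = 2 (> q): gamma(2) = phi_1 gamma(1) = (-0.264)(1.522195) = -0.401859.
Therefore gamma(2) = -0.4019 (to 4 decimal places).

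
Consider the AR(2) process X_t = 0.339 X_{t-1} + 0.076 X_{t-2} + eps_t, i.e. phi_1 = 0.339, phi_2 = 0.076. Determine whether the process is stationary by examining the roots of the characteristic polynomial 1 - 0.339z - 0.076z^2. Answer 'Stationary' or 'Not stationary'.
\text{Stationary}

The AR(p) characteristic polynomial is P(z) = 1 - 0.339z - 0.076z^2.
Stationarity requires all roots to lie outside the unit circle, i.e. |z| > 1 for every root.
Set 1 + (-0.339) z + (-0.076) z^2 = 0, i.e. a z^2 + b z + c = 0 with a = -0.076, b = -0.339, c = 1.
Discriminant D = b^2 - 4ac = (-0.339)^2 - 4*(-0.076)*1 = 0.114921 - (-0.304) = 0.418921.
D >= 0, so the roots are real: z = (-b +/- sqrt(D)) / (2a) = (0.339 +/- 0.647241) / (-0.152).
  z_1 = (0.339 + 0.647241) / (-0.152) = -6.4884,   |z_1| = 6.4884.
  z_2 = (0.339 - 0.647241) / (-0.152) = 2.0279,   |z_2| = 2.0279.
Moduli of all roots: 6.4884, 2.0279.
All moduli strictly greater than 1? Yes.
Verdict: Stationary.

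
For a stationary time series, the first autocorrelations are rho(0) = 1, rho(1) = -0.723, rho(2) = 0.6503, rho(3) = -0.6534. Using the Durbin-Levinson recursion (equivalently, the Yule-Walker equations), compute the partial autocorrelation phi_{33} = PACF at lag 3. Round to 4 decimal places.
\phi_{33} = -0.2610

The PACF at lag k is phi_{kk}, the last component of the solution
to the Yule-Walker system G_k phi = r_k where
  (G_k)_{ij} = rho(|i - j|), (r_k)_i = rho(i), i,j = 1..k.
Equivalently, Durbin-Levinson gives phi_{kk} iteratively:
  phi_{11} = rho(1)
  phi_{kk} = [rho(k) - sum_{j=1..k-1} phi_{k-1,j} rho(k-j)]
            / [1 - sum_{j=1..k-1} phi_{k-1,j} rho(j)],
  phi_{k,j} = phi_{k-1,j} - phi_{kk} phi_{k-1,k-j},  j = 1..k-1.
Step k = 1:
  phi_11 = rho(1) = -0.723.
Step k = 2:
  phi_22 = [rho(2) - phi_11 rho(1)] / [1 - phi_11 rho(1)] = [0.6503 - (-0.723)(-0.723)] / [1 - (-0.723)(-0.723)]
         = 0.127571 / 0.477271 = 0.267293.
  Update: phi_21 = phi_11 - phi_22 phi_11 = -0.723 - (0.267293)(-0.723) = -0.529747.
Step k = 3:
  phi_33 = [rho(3) - phi_21 rho(2) - phi_22 rho(1)] / [1 - phi_21 rho(1) - phi_22 rho(2)]
    numerator   = -0.6534 - (-0.529747)(0.6503) - (0.267293)(-0.723) = -0.11565269
    denominator = 1 - (-0.529747)(-0.723) - (0.267293)(0.6503) = 0.44317222
  phi_33 = -0.11565269 / 0.44317222 = -0.261.
Therefore phi_{33} = -0.2610.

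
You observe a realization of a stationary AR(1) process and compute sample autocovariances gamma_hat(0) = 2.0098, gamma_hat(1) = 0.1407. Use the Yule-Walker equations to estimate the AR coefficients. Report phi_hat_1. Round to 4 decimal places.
\hat\phi_{1} = 0.0700

The Yule-Walker equations for an AR(p) process read, in matrix form,
  Gamma_p phi = r_p,   with   (Gamma_p)_{ij} = gamma(|i - j|),
                       (r_p)_i = gamma(i),   i,j = 1..p.
Substitute the sample gammas (Toeplitz matrix and right-hand side of size 1):
  Gamma_p = [[2.0098]]
  r_p     = [0.1407]
With p = 1 this is the single equation gamma(0) phi_1 = gamma(1):
  phi_hat_1 = gamma(1) / gamma(0) = 0.1407 / 2.0098 = 0.0700.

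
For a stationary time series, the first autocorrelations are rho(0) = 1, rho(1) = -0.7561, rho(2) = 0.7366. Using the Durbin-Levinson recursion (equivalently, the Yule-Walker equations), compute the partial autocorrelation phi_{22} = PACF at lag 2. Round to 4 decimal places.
\phi_{22} = 0.3850

The PACF at lag k is phi_{kk}, the last component of the solution
to the Yule-Walker system G_k phi = r_k where
  (G_k)_{ij} = rho(|i - j|), (r_k)_i = rho(i), i,j = 1..k.
Equivalently, Durbin-Levinson gives phi_{kk} iteratively:
  phi_{11} = rho(1)
  phi_{kk} = [rho(k) - sum_{j=1..k-1} phi_{k-1,j} rho(k-j)]
            / [1 - sum_{j=1..k-1} phi_{k-1,j} rho(j)],
  phi_{k,j} = phi_{k-1,j} - phi_{kk} phi_{k-1,k-j},  j = 1..k-1.
Step k = 1:
  phi_11 = rho(1) = -0.7561.
Step k = 2:
  phi_22 = [rho(2) - phi_11 rho(1)] / [1 - phi_11 rho(1)] = [0.7366 - (-0.7561)(-0.7561)] / [1 - (-0.7561)(-0.7561)]
         = 0.16491279 / 0.42831279 = 0.385.
Therefore phi_{22} = 0.3850.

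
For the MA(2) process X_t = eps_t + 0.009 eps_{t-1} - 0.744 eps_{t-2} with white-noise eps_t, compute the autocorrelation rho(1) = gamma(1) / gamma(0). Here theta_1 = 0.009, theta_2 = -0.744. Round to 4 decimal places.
\rho(1) = 0.0015

For an MA(q) process with theta_0 = 1, the autocovariance is
  gamma(k) = sigma^2 * sum_{i=0..q-k} theta_i * theta_{i+k},
and rho(k) = gamma(k) / gamma(0). Sigma^2 cancels.
  numerator   = (1)*(0.009) + (0.009)*(-0.744) = 0.002304.
  denominator = (1)^2 + (0.009)^2 + (-0.744)^2 = 1.553617.
  rho(1) = 0.002304 / 1.553617 = 0.0015.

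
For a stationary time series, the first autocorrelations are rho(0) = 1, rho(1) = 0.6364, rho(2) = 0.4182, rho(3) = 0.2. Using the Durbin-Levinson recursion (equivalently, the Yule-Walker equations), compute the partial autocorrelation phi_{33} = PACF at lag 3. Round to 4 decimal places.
\phi_{33} = -0.1250

The PACF at lag k is phi_{kk}, the last component of the solution
to the Yule-Walker system G_k phi = r_k where
  (G_k)_{ij} = rho(|i - j|), (r_k)_i = rho(i), i,j = 1..k.
Equivalently, Durbin-Levinson gives phi_{kk} iteratively:
  phi_{11} = rho(1)
  phi_{kk} = [rho(k) - sum_{j=1..k-1} phi_{k-1,j} rho(k-j)]
            / [1 - sum_{j=1..k-1} phi_{k-1,j} rho(j)],
  phi_{k,j} = phi_{k-1,j} - phi_{kk} phi_{k-1,k-j},  j = 1..k-1.
Step k = 1:
  phi_11 = rho(1) = 0.6364.
Step k = 2:
  phi_22 = [rho(2) - phi_11 rho(1)] / [1 - phi_11 rho(1)] = [0.4182 - (0.6364)(0.6364)] / [1 - (0.6364)(0.6364)]
         = 0.01319504 / 0.59499504 = 0.022177.
  Update: phi_21 = phi_11 - phi_22 phi_11 = 0.6364 - (0.022177)(0.6364) = 0.622287.
Step k = 3:
  phi_33 = [rho(3) - phi_21 rho(2) - phi_22 rho(1)] / [1 - phi_21 rho(1) - phi_22 rho(2)]
    numerator   = 0.2 - (0.622287)(0.4182) - (0.022177)(0.6364) = -0.07435358
    denominator = 1 - (0.622287)(0.6364) - (0.022177)(0.4182) = 0.59470242
  phi_33 = -0.07435358 / 0.59470242 = -0.125.
Therefore phi_{33} = -0.1250.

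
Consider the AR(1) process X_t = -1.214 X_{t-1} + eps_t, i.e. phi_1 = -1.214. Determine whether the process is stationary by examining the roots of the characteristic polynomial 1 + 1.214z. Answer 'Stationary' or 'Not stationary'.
\text{Not stationary}

The AR(p) characteristic polynomial is P(z) = 1 + 1.214z.
Stationarity requires all roots to lie outside the unit circle, i.e. |z| > 1 for every root.
This is linear in z: 1 + (1.214) z = 0  =>  z = -1/(1.214) = -0.823723,  |z| = 0.823723.
Moduli of all roots: 0.8237.
All moduli strictly greater than 1? No.
Verdict: Not stationary.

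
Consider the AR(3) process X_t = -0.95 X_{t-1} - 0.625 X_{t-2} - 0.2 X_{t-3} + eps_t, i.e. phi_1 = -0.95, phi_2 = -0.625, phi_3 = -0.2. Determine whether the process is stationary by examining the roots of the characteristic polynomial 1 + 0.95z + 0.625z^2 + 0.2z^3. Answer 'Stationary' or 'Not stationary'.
\text{Stationary}

The AR(p) characteristic polynomial is P(z) = 1 + 0.95z + 0.625z^2 + 0.2z^3.
Stationarity requires all roots to lie outside the unit circle, i.e. |z| > 1 for every root.
Degree 3: look for a simple real root z0 first, then factor out (1 - z/z0) and solve the remaining quadratic.
Testing z0 = -2: P(-2) = 1 + (0.95)(-2) + (0.625)(-2)^2 + (0.2)(-2)^3
  = 1 + (-1.9) + (2.5) + (-1.6) = 0.  So z_0 = -2 is a root, |z_0| = 2.
Divide out the factor (1 + 0.5 z) = (1 - z/z0) (since 1/z0 = -0.5):
  P(z) = (1 + 0.5 z)(1 + (0.45) z + (0.4) z^2)
  [check: z-coef 0.45 - (-0.5) = 0.95; z^2-coef 0.4 - (-0.5)(0.45) = 0.625; z^3-coef -(-0.5)(0.4) = 0.2.]
Remaining roots from the quadratic factor 1 + (0.45) z + (0.4) z^2:
  Set 1 + (0.45) z + (0.4) z^2 = 0, i.e. a z^2 + b z + c = 0 with a = 0.4, b = 0.45, c = 1.
  Discriminant D = b^2 - 4ac = (0.45)^2 - 4*(0.4)*1 = 0.2025 - (1.6) = -1.3975.
  D < 0, so the roots are the complex-conjugate pair z = (-b +/- i sqrt(-D)) / (2a) = -0.5625 +/- 1.4777i.
  For a conjugate pair |z|^2 = z * conj(z) = (product of roots) = c/a = 1/(0.4) = 2.5, so |z| = sqrt(2.5) = 1.5811 for both roots.
Moduli of all roots: 2.0000, 1.5811, 1.5811.
All moduli strictly greater than 1? Yes.
Verdict: Stationary.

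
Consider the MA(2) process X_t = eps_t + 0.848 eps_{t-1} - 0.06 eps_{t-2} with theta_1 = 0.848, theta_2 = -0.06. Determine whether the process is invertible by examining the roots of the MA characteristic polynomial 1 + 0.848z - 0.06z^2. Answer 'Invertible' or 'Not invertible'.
\text{Invertible}

The MA(q) characteristic polynomial is P(z) = 1 + 0.848z - 0.06z^2.
Invertibility requires all roots to lie outside the unit circle, i.e. |z| > 1 for every root.
Set 1 + (0.848) z + (-0.06) z^2 = 0, i.e. a z^2 + b z + c = 0 with a = -0.06, b = 0.848, c = 1.
Discriminant D = b^2 - 4ac = (0.848)^2 - 4*(-0.06)*1 = 0.719104 - (-0.24) = 0.959104.
D >= 0, so the roots are real: z = (-b +/- sqrt(D)) / (2a) = (-0.848 +/- 0.979339) / (-0.12).
  z_1 = (-0.848 + 0.979339) / (-0.12) = -1.0945,   |z_1| = 1.0945.
  z_2 = (-0.848 - 0.979339) / (-0.12) = 15.2278,   |z_2| = 15.2278.
Moduli of all roots: 1.0945, 15.2278.
All moduli strictly greater than 1? Yes.
Verdict: Invertible.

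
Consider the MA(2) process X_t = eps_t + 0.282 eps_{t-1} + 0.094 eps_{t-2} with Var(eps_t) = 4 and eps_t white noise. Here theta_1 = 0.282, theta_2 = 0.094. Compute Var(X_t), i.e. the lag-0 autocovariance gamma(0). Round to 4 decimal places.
\gamma(0) = 4.3534

For an MA(q) process X_t = eps_t + sum_i theta_i eps_{t-i} with
Var(eps_t) = sigma^2, the variance is
  gamma(0) = sigma^2 * (1 + sum_i theta_i^2).
  sum_i theta_i^2 = (0.282)^2 + (0.094)^2 = 0.079524 + 0.008836 = 0.08836.
  gamma(0) = 4 * (1 + 0.08836) = 4 * 1.08836 = 4.35344, which rounds to 4.3534.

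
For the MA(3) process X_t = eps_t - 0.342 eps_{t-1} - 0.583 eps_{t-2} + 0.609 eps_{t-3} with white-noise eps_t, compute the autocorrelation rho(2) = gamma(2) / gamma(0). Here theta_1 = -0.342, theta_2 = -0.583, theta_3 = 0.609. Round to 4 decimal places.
\rho(2) = -0.4329

For an MA(q) process with theta_0 = 1, the autocovariance is
  gamma(k) = sigma^2 * sum_{i=0..q-k} theta_i * theta_{i+k},
and rho(k) = gamma(k) / gamma(0). Sigma^2 cancels.
  numerator   = (1)*(-0.583) + (-0.342)*(0.609) = -0.791278.
  denominator = (1)^2 + (-0.342)^2 + (-0.583)^2 + (0.609)^2 = 1.827734.
  rho(2) = -0.791278 / 1.827734 = -0.4329.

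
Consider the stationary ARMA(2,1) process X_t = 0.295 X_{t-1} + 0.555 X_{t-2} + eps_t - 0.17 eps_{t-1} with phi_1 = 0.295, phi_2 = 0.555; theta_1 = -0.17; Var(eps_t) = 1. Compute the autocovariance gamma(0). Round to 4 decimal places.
\gamma(0) = 2.0716

Multiply the model equation by X_{t-k} and take expectations. With theta_0 = psi_0 = 1 and psi_j the MA(infinity) weights, this gives
  gamma(k) - sum_i phi_i gamma(k-i) = c_k,
  c_k = sigma^2 * sum_{j=k..q} theta_j psi_{j-k}   (c_k = 0 for k > q),
using gamma(-m) = gamma(m).
psi-weights needed (psi_j = theta_j + sum_i phi_i psi_{j-i}):
  psi_1 = theta_1 + phi_1 = -0.17 + (0.295) = 0.125
Right-hand sides:
  c_0 = sigma^2 (1 + theta_1 psi_1) = 1 * (1 + (-0.17)(0.125)) = 1 * 0.97875 = 0.97875
  c_1 = sigma^2 theta_1 = 1 * (-0.17) = -0.17
  c_2 = 0
Equations for k = 0, 1, 2 (AR order 2, c_2 = 0):
  (E0) gamma(0) = phi_1 gamma(1) + phi_2 gamma(2) + c_0
  (E1) gamma(1) = phi_1 gamma(0) + phi_2 gamma(1) + c_1
  (E2) gamma(2) = phi_1 gamma(1) + phi_2 gamma(0)
From (E1): gamma(1) = A gamma(0) + B with
  A = phi_1 / (1 - phi_2) = 0.295 / 0.445 = 0.662921,   B = c_1 / (1 - phi_2) = -0.17 / 0.445 = -0.382022.
Insert (E2) into (E0): gamma(0) (1 - phi_2^2) = phi_1 (1 + phi_2) gamma(1) + c_0.
  phi_1 (1 + phi_2) = (0.295)(1.555) = 0.458725,   1 - phi_2^2 = 0.691975.
Replace gamma(1) by A gamma(0) + B and collect gamma(0):
  gamma(0) [0.691975 - (0.458725)(0.662921)] = (0.458725)(-0.382022) + 0.97875
  gamma(0) * 0.387876 = 0.803507
  gamma(0) = 0.803507 / 0.387876 = 2.071554.
Therefore gamma(0) = 2.0716 (to 4 decimal places).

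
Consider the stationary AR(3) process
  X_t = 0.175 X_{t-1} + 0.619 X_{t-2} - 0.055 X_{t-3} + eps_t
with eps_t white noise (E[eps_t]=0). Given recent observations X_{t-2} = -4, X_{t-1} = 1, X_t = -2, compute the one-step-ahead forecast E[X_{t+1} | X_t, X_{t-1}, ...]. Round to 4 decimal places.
E[X_{t+1} \mid \mathcal F_t] = 0.4890

For an AR(p) model X_t = c + sum_i phi_i X_{t-i} + eps_t, the
one-step-ahead conditional mean is
  E[X_{t+1} | X_t, ...] = c + sum_i phi_i X_{t+1-i}.
Substitute known values:
  E[X_{t+1} | ...] = (0.175) * (-2) + (0.619) * (1) + (-0.055) * (-4)
                   = 0.4890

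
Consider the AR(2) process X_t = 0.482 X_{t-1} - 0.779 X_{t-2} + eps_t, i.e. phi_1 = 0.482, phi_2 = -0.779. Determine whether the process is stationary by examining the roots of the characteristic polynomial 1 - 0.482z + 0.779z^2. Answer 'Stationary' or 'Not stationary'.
\text{Stationary}

The AR(p) characteristic polynomial is P(z) = 1 - 0.482z + 0.779z^2.
Stationarity requires all roots to lie outside the unit circle, i.e. |z| > 1 for every root.
Set 1 + (-0.482) z + (0.779) z^2 = 0, i.e. a z^2 + b z + c = 0 with a = 0.779, b = -0.482, c = 1.
Discriminant D = b^2 - 4ac = (-0.482)^2 - 4*(0.779)*1 = 0.232324 - (3.116) = -2.883676.
D < 0, so the roots are the complex-conjugate pair z = (-b +/- i sqrt(-D)) / (2a) = 0.3094 +/- 1.0899i.
For a conjugate pair |z|^2 = z * conj(z) = (product of roots) = c/a = 1/(0.779) = 1.283697, so |z| = sqrt(1.283697) = 1.133 for both roots.
Moduli of all roots: 1.1330, 1.1330.
All moduli strictly greater than 1? Yes.
Verdict: Stationary.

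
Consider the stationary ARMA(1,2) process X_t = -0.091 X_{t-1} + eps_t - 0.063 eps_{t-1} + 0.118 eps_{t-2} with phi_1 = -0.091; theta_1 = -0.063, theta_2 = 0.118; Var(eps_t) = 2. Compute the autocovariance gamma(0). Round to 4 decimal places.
\gamma(0) = 2.0826

Multiply the model equation by X_{t-k} and take expectations. With theta_0 = psi_0 = 1 and psi_j the MA(infinity) weights, this gives
  gamma(k) - sum_i phi_i gamma(k-i) = c_k,
  c_k = sigma^2 * sum_{j=k..q} theta_j psi_{j-k}   (c_k = 0 for k > q),
using gamma(-m) = gamma(m).
psi-weights needed (psi_j = theta_j + sum_i phi_i psi_{j-i}):
  psi_1 = theta_1 + phi_1 = -0.063 + (-0.091) = -0.154
  psi_2 = theta_2 + phi_1 psi_1 = 0.118 + (-0.091)(-0.154) = 0.132014
Right-hand sides:
  c_0 = sigma^2 (1 + theta_1 psi_1 + theta_2 psi_2) = 2 * (1 + (-0.063)(-0.154) + (0.118)(0.132014)) = 2 * 1.02528 = 2.050559
  c_1 = sigma^2 (theta_1 + theta_2 psi_1) = 2 * (-0.063 + (0.118)(-0.154)) = -0.162344
  c_2 = sigma^2 theta_2 = 2 * (0.118) = 0.236
Equations for k = 0 and k = 1 (AR order 1):
  gamma(0) = phi_1 gamma(1) + c_0
  gamma(1) = phi_1 gamma(0) + c_1
Substituting the second into the first: gamma(0) (1 - phi_1^2) = c_0 + phi_1 c_1, so
  gamma(0) = (c_0 + phi_1 c_1) / (1 - phi_1^2) = (2.050559 + (-0.091)(-0.162344)) / (1 - (-0.091)^2) = 2.065333 / 0.991719 = 2.082578.
Therefore gamma(0) = 2.0826 (to 4 decimal places).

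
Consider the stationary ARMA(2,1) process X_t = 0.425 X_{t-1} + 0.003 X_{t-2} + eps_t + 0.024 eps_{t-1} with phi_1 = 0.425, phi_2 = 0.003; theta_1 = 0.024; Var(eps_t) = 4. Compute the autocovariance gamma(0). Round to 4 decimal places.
\gamma(0) = 4.9911

Multiply the model equation by X_{t-k} and take expectations. With theta_0 = psi_0 = 1 and psi_j the MA(infinity) weights, this gives
  gamma(k) - sum_i phi_i gamma(k-i) = c_k,
  c_k = sigma^2 * sum_{j=k..q} theta_j psi_{j-k}   (c_k = 0 for k > q),
using gamma(-m) = gamma(m).
psi-weights needed (psi_j = theta_j + sum_i phi_i psi_{j-i}):
  psi_1 = theta_1 + phi_1 = 0.024 + (0.425) = 0.449
Right-hand sides:
  c_0 = sigma^2 (1 + theta_1 psi_1) = 4 * (1 + (0.024)(0.449)) = 4 * 1.010776 = 4.043104
  c_1 = sigma^2 theta_1 = 4 * (0.024) = 0.096
  c_2 = 0
Equations for k = 0, 1, 2 (AR order 2, c_2 = 0):
  (E0) gamma(0) = phi_1 gamma(1) + phi_2 gamma(2) + c_0
  (E1) gamma(1) = phi_1 gamma(0) + phi_2 gamma(1) + c_1
  (E2) gamma(2) = phi_1 gamma(1) + phi_2 gamma(0)
From (E1): gamma(1) = A gamma(0) + B with
  A = phi_1 / (1 - phi_2) = 0.425 / 0.997 = 0.426279,   B = c_1 / (1 - phi_2) = 0.096 / 0.997 = 0.096289.
Insert (E2) into (E0): gamma(0) (1 - phi_2^2) = phi_1 (1 + phi_2) gamma(1) + c_0.
  phi_1 (1 + phi_2) = (0.425)(1.003) = 0.426275,   1 - phi_2^2 = 0.999991.
Replace gamma(1) by A gamma(0) + B and collect gamma(0):
  gamma(0) [0.999991 - (0.426275)(0.426279)] = (0.426275)(0.096289) + 4.043104
  gamma(0) * 0.818279 = 4.08415
  gamma(0) = 4.08415 / 0.818279 = 4.991146.
Therefore gamma(0) = 4.9911 (to 4 decimal places).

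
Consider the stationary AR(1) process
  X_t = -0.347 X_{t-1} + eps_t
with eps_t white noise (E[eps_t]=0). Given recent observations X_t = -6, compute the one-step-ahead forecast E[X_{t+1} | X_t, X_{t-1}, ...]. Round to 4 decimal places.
E[X_{t+1} \mid \mathcal F_t] = 2.0820

For an AR(p) model X_t = c + sum_i phi_i X_{t-i} + eps_t, the
one-step-ahead conditional mean is
  E[X_{t+1} | X_t, ...] = c + sum_i phi_i X_{t+1-i}.
Substitute known values:
  E[X_{t+1} | ...] = (-0.347) * (-6)
                   = 2.0820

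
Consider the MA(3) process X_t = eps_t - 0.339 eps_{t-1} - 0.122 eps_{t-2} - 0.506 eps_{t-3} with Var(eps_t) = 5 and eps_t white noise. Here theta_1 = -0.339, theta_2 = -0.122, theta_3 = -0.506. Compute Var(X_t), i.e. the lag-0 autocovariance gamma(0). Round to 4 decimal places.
\gamma(0) = 6.9292

For an MA(q) process X_t = eps_t + sum_i theta_i eps_{t-i} with
Var(eps_t) = sigma^2, the variance is
  gamma(0) = sigma^2 * (1 + sum_i theta_i^2).
  sum_i theta_i^2 = (-0.339)^2 + (-0.122)^2 + (-0.506)^2 = 0.114921 + 0.014884 + 0.256036 = 0.385841.
  gamma(0) = 5 * (1 + 0.385841) = 5 * 1.385841 = 6.929205, which rounds to 6.9292.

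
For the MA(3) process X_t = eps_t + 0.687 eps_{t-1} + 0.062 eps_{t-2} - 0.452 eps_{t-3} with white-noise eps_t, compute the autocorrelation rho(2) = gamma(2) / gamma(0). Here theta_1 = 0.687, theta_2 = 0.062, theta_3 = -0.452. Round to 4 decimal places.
\rho(2) = -0.1479

For an MA(q) process with theta_0 = 1, the autocovariance is
  gamma(k) = sigma^2 * sum_{i=0..q-k} theta_i * theta_{i+k},
and rho(k) = gamma(k) / gamma(0). Sigma^2 cancels.
  numerator   = (1)*(0.062) + (0.687)*(-0.452) = -0.248524.
  denominator = (1)^2 + (0.687)^2 + (0.062)^2 + (-0.452)^2 = 1.680117.
  rho(2) = -0.248524 / 1.680117 = -0.1479.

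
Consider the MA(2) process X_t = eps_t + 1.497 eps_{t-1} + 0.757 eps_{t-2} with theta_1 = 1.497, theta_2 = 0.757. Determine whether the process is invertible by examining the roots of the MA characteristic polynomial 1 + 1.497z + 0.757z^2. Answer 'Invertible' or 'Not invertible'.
\text{Invertible}

The MA(q) characteristic polynomial is P(z) = 1 + 1.497z + 0.757z^2.
Invertibility requires all roots to lie outside the unit circle, i.e. |z| > 1 for every root.
Set 1 + (1.497) z + (0.757) z^2 = 0, i.e. a z^2 + b z + c = 0 with a = 0.757, b = 1.497, c = 1.
Discriminant D = b^2 - 4ac = (1.497)^2 - 4*(0.757)*1 = 2.241009 - (3.028) = -0.786991.
D < 0, so the roots are the complex-conjugate pair z = (-b +/- i sqrt(-D)) / (2a) = -0.9888 +/- 0.5859i.
For a conjugate pair |z|^2 = z * conj(z) = (product of roots) = c/a = 1/(0.757) = 1.321004, so |z| = sqrt(1.321004) = 1.1493 for both roots.
Moduli of all roots: 1.1493, 1.1493.
All moduli strictly greater than 1? Yes.
Verdict: Invertible.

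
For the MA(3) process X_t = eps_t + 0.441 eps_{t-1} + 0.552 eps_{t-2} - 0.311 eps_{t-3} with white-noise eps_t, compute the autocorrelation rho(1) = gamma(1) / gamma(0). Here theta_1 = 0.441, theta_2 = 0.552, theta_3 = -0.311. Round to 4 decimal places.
\rho(1) = 0.3213

For an MA(q) process with theta_0 = 1, the autocovariance is
  gamma(k) = sigma^2 * sum_{i=0..q-k} theta_i * theta_{i+k},
and rho(k) = gamma(k) / gamma(0). Sigma^2 cancels.
  numerator   = (1)*(0.441) + (0.441)*(0.552) + (0.552)*(-0.311) = 0.51276.
  denominator = (1)^2 + (0.441)^2 + (0.552)^2 + (-0.311)^2 = 1.595906.
  rho(1) = 0.51276 / 1.595906 = 0.3213.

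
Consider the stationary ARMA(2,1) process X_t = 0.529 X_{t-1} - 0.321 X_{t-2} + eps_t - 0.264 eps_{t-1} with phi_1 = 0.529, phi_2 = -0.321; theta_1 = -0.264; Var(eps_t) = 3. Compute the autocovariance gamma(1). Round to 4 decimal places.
\gamma(1) = 0.7695

Multiply the model equation by X_{t-k} and take expectations. With theta_0 = psi_0 = 1 and psi_j the MA(infinity) weights, this gives
  gamma(k) - sum_i phi_i gamma(k-i) = c_k,
  c_k = sigma^2 * sum_{j=k..q} theta_j psi_{j-k}   (c_k = 0 for k > q),
using gamma(-m) = gamma(m).
psi-weights needed (psi_j = theta_j + sum_i phi_i psi_{j-i}):
  psi_1 = theta_1 + phi_1 = -0.264 + (0.529) = 0.265
Right-hand sides:
  c_0 = sigma^2 (1 + theta_1 psi_1) = 3 * (1 + (-0.264)(0.265)) = 3 * 0.93004 = 2.79012
  c_1 = sigma^2 theta_1 = 3 * (-0.264) = -0.792
  c_2 = 0
Equations for k = 0, 1, 2 (AR order 2, c_2 = 0):
  (E0) gamma(0) = phi_1 gamma(1) + phi_2 gamma(2) + c_0
  (E1) gamma(1) = phi_1 gamma(0) + phi_2 gamma(1) + c_1
  (E2) gamma(2) = phi_1 gamma(1) + phi_2 gamma(0)
From (E1): gamma(1) = A gamma(0) + B with
  A = phi_1 / (1 - phi_2) = 0.529 / 1.321 = 0.400454,   B = c_1 / (1 - phi_2) = -0.792 / 1.321 = -0.599546.
Insert (E2) into (E0): gamma(0) (1 - phi_2^2) = phi_1 (1 + phi_2) gamma(1) + c_0.
  phi_1 (1 + phi_2) = (0.529)(0.679) = 0.359191,   1 - phi_2^2 = 0.896959.
Replace gamma(1) by A gamma(0) + B and collect gamma(0):
  gamma(0) [0.896959 - (0.359191)(0.400454)] = (0.359191)(-0.599546) + 2.79012
  gamma(0) * 0.753119 = 2.574769
  gamma(0) = 2.574769 / 0.753119 = 3.418805.
  gamma(1) = A gamma(0) + B = (0.400454)(3.418805) + (-0.599546) = 0.769529.
Therefore gamma(1) = 0.7695 (to 4 decimal places).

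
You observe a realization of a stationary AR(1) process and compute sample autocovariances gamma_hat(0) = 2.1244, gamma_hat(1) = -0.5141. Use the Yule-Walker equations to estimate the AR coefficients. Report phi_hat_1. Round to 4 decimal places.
\hat\phi_{1} = -0.2420

The Yule-Walker equations for an AR(p) process read, in matrix form,
  Gamma_p phi = r_p,   with   (Gamma_p)_{ij} = gamma(|i - j|),
                       (r_p)_i = gamma(i),   i,j = 1..p.
Substitute the sample gammas (Toeplitz matrix and right-hand side of size 1):
  Gamma_p = [[2.1244]]
  r_p     = [-0.5141]
With p = 1 this is the single equation gamma(0) phi_1 = gamma(1):
  phi_hat_1 = gamma(1) / gamma(0) = -0.5141 / 2.1244 = -0.2420.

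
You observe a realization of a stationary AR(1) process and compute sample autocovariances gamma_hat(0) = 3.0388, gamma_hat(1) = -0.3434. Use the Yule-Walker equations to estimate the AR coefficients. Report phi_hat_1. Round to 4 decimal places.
\hat\phi_{1} = -0.1130

The Yule-Walker equations for an AR(p) process read, in matrix form,
  Gamma_p phi = r_p,   with   (Gamma_p)_{ij} = gamma(|i - j|),
                       (r_p)_i = gamma(i),   i,j = 1..p.
Substitute the sample gammas (Toeplitz matrix and right-hand side of size 1):
  Gamma_p = [[3.0388]]
  r_p     = [-0.3434]
With p = 1 this is the single equation gamma(0) phi_1 = gamma(1):
  phi_hat_1 = gamma(1) / gamma(0) = -0.3434 / 3.0388 = -0.1130.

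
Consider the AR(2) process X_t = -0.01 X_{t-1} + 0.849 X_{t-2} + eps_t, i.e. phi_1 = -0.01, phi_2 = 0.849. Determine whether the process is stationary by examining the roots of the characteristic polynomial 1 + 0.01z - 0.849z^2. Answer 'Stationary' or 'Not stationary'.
\text{Stationary}

The AR(p) characteristic polynomial is P(z) = 1 + 0.01z - 0.849z^2.
Stationarity requires all roots to lie outside the unit circle, i.e. |z| > 1 for every root.
Set 1 + (0.01) z + (-0.849) z^2 = 0, i.e. a z^2 + b z + c = 0 with a = -0.849, b = 0.01, c = 1.
Discriminant D = b^2 - 4ac = (0.01)^2 - 4*(-0.849)*1 = 0.0001 - (-3.396) = 3.3961.
D >= 0, so the roots are real: z = (-b +/- sqrt(D)) / (2a) = (-0.01 +/- 1.842851) / (-1.698).
  z_1 = (-0.01 + 1.842851) / (-1.698) = -1.0794,   |z_1| = 1.0794.
  z_2 = (-0.01 - 1.842851) / (-1.698) = 1.0912,   |z_2| = 1.0912.
Moduli of all roots: 1.0794, 1.0912.
All moduli strictly greater than 1? Yes.
Verdict: Stationary.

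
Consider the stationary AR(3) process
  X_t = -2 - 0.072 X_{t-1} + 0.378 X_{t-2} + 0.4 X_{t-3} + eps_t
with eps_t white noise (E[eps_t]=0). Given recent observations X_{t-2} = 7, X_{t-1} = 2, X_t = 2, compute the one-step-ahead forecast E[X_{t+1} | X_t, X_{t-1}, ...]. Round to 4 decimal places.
E[X_{t+1} \mid \mathcal F_t] = 1.4120

For an AR(p) model X_t = c + sum_i phi_i X_{t-i} + eps_t, the
one-step-ahead conditional mean is
  E[X_{t+1} | X_t, ...] = c + sum_i phi_i X_{t+1-i}.
Substitute known values:
  E[X_{t+1} | ...] = -2 + (-0.072) * (2) + (0.378) * (2) + (0.4) * (7)
                   = 1.4120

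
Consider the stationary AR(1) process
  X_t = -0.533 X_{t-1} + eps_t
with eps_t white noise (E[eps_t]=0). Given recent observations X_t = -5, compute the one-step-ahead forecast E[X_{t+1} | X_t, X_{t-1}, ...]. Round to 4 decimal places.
E[X_{t+1} \mid \mathcal F_t] = 2.6650

For an AR(p) model X_t = c + sum_i phi_i X_{t-i} + eps_t, the
one-step-ahead conditional mean is
  E[X_{t+1} | X_t, ...] = c + sum_i phi_i X_{t+1-i}.
Substitute known values:
  E[X_{t+1} | ...] = (-0.533) * (-5)
                   = 2.6650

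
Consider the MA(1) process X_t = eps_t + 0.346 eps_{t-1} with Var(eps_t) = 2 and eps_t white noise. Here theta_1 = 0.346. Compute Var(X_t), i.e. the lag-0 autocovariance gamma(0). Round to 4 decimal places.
\gamma(0) = 2.2394

For an MA(q) process X_t = eps_t + sum_i theta_i eps_{t-i} with
Var(eps_t) = sigma^2, the variance is
  gamma(0) = sigma^2 * (1 + sum_i theta_i^2).
  sum_i theta_i^2 = (0.346)^2 = 0.119716.
  gamma(0) = 2 * (1 + 0.119716) = 2 * 1.119716 = 2.239432, which rounds to 2.2394.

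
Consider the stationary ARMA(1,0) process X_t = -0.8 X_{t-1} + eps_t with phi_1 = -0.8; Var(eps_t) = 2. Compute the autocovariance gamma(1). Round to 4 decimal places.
\gamma(1) = -4.4444

Multiply the model equation by X_{t-k} and take expectations. With theta_0 = psi_0 = 1 and psi_j the MA(infinity) weights, this gives
  gamma(k) - sum_i phi_i gamma(k-i) = c_k,
  c_k = sigma^2 * sum_{j=k..q} theta_j psi_{j-k}   (c_k = 0 for k > q),
using gamma(-m) = gamma(m).
Pure AR (q = 0): c_0 = sigma^2 = 2, c_k = 0 for k >= 1.
Equations for k = 0 and k = 1 (AR order 1):
  gamma(0) = phi_1 gamma(1) + c_0
  gamma(1) = phi_1 gamma(0) + c_1
Substituting the second into the first: gamma(0) (1 - phi_1^2) = c_0 + phi_1 c_1, so
  gamma(0) = c_0 / (1 - phi_1^2) = 2 / (1 - (-0.8)^2) = 2 / 0.36 = 5.555556.
  gamma(1) = phi_1 gamma(0) = (-0.8)(5.555556) = -4.444444.
Therefore gamma(1) = -4.4444 (to 4 decimal places).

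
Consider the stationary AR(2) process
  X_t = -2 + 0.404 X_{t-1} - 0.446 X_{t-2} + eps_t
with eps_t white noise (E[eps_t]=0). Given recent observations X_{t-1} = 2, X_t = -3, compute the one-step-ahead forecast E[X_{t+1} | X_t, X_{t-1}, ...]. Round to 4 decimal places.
E[X_{t+1} \mid \mathcal F_t] = -4.1040

For an AR(p) model X_t = c + sum_i phi_i X_{t-i} + eps_t, the
one-step-ahead conditional mean is
  E[X_{t+1} | X_t, ...] = c + sum_i phi_i X_{t+1-i}.
Substitute known values:
  E[X_{t+1} | ...] = -2 + (0.404) * (-3) + (-0.446) * (2)
                   = -4.1040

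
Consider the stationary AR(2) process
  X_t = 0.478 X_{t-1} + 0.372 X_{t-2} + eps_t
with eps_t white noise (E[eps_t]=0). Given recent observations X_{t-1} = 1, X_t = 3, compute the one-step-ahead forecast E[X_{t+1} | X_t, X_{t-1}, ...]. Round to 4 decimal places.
E[X_{t+1} \mid \mathcal F_t] = 1.8060

For an AR(p) model X_t = c + sum_i phi_i X_{t-i} + eps_t, the
one-step-ahead conditional mean is
  E[X_{t+1} | X_t, ...] = c + sum_i phi_i X_{t+1-i}.
Substitute known values:
  E[X_{t+1} | ...] = (0.478) * (3) + (0.372) * (1)
                   = 1.8060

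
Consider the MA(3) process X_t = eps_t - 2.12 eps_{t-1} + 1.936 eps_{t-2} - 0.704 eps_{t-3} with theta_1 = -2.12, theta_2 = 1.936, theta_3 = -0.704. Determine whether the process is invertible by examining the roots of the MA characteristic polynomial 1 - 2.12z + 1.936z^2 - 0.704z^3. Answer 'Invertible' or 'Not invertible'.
\text{Invertible}

The MA(q) characteristic polynomial is P(z) = 1 - 2.12z + 1.936z^2 - 0.704z^3.
Invertibility requires all roots to lie outside the unit circle, i.e. |z| > 1 for every root.
Degree 3: look for a simple real root z0 first, then factor out (1 - z/z0) and solve the remaining quadratic.
Testing z0 = 1.25: P(1.25) = 1 + (-2.12)(1.25) + (1.936)(1.25)^2 + (-0.704)(1.25)^3
  = 1 + (-2.65) + (3.025) + (-1.375) = 0.  So z_0 = 1.25 is a root, |z_0| = 1.25.
Divide out the factor (1 - 0.8 z) = (1 - z/z0) (since 1/z0 = 0.8):
  P(z) = (1 - 0.8 z)(1 + (-1.32) z + (0.88) z^2)
  [check: z-coef -1.32 - (0.8) = -2.12; z^2-coef 0.88 - (0.8)(-1.32) = 1.936; z^3-coef -(0.8)(0.88) = -0.704.]
Remaining roots from the quadratic factor 1 + (-1.32) z + (0.88) z^2:
  Set 1 + (-1.32) z + (0.88) z^2 = 0, i.e. a z^2 + b z + c = 0 with a = 0.88, b = -1.32, c = 1.
  Discriminant D = b^2 - 4ac = (-1.32)^2 - 4*(0.88)*1 = 1.7424 - (3.52) = -1.7776.
  D < 0, so the roots are the complex-conjugate pair z = (-b +/- i sqrt(-D)) / (2a) = 0.75 +/- 0.7575i.
  For a conjugate pair |z|^2 = z * conj(z) = (product of roots) = c/a = 1/(0.88) = 1.136364, so |z| = sqrt(1.136364) = 1.066 for both roots.
Moduli of all roots: 1.2500, 1.0660, 1.0660.
All moduli strictly greater than 1? Yes.
Verdict: Invertible.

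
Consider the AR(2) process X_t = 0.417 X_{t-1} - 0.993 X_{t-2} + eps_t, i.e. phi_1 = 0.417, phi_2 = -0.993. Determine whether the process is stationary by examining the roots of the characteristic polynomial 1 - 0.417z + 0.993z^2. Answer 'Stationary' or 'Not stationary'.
\text{Stationary}

The AR(p) characteristic polynomial is P(z) = 1 - 0.417z + 0.993z^2.
Stationarity requires all roots to lie outside the unit circle, i.e. |z| > 1 for every root.
Set 1 + (-0.417) z + (0.993) z^2 = 0, i.e. a z^2 + b z + c = 0 with a = 0.993, b = -0.417, c = 1.
Discriminant D = b^2 - 4ac = (-0.417)^2 - 4*(0.993)*1 = 0.173889 - (3.972) = -3.798111.
D < 0, so the roots are the complex-conjugate pair z = (-b +/- i sqrt(-D)) / (2a) = 0.21 +/- 0.9813i.
For a conjugate pair |z|^2 = z * conj(z) = (product of roots) = c/a = 1/(0.993) = 1.007049, so |z| = sqrt(1.007049) = 1.0035 for both roots.
Moduli of all roots: 1.0035, 1.0035.
All moduli strictly greater than 1? Yes.
Verdict: Stationary.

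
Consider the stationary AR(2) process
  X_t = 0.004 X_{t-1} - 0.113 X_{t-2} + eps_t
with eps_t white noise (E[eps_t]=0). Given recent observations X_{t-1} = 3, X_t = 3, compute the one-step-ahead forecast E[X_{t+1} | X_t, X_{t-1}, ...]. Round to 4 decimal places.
E[X_{t+1} \mid \mathcal F_t] = -0.3270

For an AR(p) model X_t = c + sum_i phi_i X_{t-i} + eps_t, the
one-step-ahead conditional mean is
  E[X_{t+1} | X_t, ...] = c + sum_i phi_i X_{t+1-i}.
Substitute known values:
  E[X_{t+1} | ...] = (0.004) * (3) + (-0.113) * (3)
                   = -0.3270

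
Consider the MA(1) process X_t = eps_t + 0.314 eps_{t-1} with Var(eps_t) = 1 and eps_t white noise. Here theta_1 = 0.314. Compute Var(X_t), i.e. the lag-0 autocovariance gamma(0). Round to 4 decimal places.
\gamma(0) = 1.0986

For an MA(q) process X_t = eps_t + sum_i theta_i eps_{t-i} with
Var(eps_t) = sigma^2, the variance is
  gamma(0) = sigma^2 * (1 + sum_i theta_i^2).
  sum_i theta_i^2 = (0.314)^2 = 0.098596.
  gamma(0) = 1 * (1 + 0.098596) = 1 * 1.098596 = 1.098596, which rounds to 1.0986.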